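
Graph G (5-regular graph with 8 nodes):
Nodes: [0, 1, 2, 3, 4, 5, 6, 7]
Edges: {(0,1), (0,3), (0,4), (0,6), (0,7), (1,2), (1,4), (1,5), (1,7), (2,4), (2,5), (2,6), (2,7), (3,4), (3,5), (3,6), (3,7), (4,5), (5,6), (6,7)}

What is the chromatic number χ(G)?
χ(G) = 4

Clique number ω(G) = 4 (lower bound: χ ≥ ω).
The clique on [0, 3, 6, 7] has size 4, forcing χ ≥ 4, and the coloring below uses 4 colors, so χ(G) = 4.
A valid 4-coloring: color 1: [1, 6]; color 2: [0, 5]; color 3: [2, 3]; color 4: [4, 7].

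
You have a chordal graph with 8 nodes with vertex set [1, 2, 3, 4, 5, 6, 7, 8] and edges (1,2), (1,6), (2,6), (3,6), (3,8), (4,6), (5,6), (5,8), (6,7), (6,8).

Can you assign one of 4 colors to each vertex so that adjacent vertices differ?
Yes, G is 4-colorable

A valid 4-coloring: color 1: [6]; color 2: [1, 4, 7, 8]; color 3: [2, 3, 5].
(χ(G) = 3 ≤ 4.)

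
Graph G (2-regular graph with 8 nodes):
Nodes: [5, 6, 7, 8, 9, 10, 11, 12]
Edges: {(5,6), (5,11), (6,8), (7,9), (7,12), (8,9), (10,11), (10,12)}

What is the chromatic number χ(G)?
Clique number ω(G) = 2 (lower bound: χ ≥ ω).
The graph is bipartite (no odd cycle), so 2 colors suffice: χ(G) = 2.
A valid 2-coloring: color 1: [5, 7, 8, 10]; color 2: [6, 9, 11, 12].

χ(G) = 2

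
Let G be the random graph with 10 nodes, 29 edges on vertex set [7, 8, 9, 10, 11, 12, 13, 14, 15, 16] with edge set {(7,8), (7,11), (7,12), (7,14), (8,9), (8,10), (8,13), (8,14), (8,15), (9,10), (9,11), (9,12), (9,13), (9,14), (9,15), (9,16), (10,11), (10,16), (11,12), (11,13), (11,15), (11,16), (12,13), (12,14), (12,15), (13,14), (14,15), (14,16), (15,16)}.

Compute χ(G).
χ(G) = 4

Clique number ω(G) = 4 (lower bound: χ ≥ ω).
The clique on [8, 9, 13, 14] has size 4, forcing χ ≥ 4, and the coloring below uses 4 colors, so χ(G) = 4.
A valid 4-coloring: color 1: [7, 9]; color 2: [11, 14]; color 3: [8, 12, 16]; color 4: [10, 13, 15].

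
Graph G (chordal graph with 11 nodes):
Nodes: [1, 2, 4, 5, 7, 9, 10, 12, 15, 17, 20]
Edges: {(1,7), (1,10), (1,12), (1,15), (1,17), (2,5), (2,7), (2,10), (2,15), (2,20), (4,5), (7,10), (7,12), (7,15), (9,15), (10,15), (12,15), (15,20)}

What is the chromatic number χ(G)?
Clique number ω(G) = 4 (lower bound: χ ≥ ω).
The clique on [1, 7, 10, 15] has size 4, forcing χ ≥ 4, and the coloring below uses 4 colors, so χ(G) = 4.
A valid 4-coloring: color 1: [5, 15, 17]; color 2: [4, 7, 9, 20]; color 3: [1, 2]; color 4: [10, 12].

χ(G) = 4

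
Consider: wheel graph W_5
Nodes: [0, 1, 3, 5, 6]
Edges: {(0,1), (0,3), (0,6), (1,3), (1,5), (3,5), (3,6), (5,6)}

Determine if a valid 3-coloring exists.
A valid 3-coloring: color 1: [3]; color 2: [1, 6]; color 3: [0, 5].
(χ(G) = 3 ≤ 3.)

Yes, G is 3-colorable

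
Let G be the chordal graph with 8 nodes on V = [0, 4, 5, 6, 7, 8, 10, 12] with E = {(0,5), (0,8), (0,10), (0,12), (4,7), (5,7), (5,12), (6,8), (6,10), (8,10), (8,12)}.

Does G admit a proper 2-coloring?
No, G is not 2-colorable

The clique on vertices [0, 8, 10] has size 3 > 2, so it alone needs 3 colors.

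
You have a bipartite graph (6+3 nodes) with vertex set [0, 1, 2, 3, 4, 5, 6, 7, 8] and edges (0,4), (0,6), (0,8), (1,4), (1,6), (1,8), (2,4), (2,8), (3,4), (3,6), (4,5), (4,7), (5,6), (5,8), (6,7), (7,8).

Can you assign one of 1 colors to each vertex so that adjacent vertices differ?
Edge (0,8) forces its endpoints to differ, so 1 color is not enough.

No, G is not 1-colorable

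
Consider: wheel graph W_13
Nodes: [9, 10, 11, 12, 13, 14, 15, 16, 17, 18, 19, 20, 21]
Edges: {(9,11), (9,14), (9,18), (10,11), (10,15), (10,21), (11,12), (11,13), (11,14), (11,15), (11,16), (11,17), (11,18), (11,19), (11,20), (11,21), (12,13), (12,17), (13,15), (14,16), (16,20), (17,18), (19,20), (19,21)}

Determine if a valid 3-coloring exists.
Yes, G is 3-colorable

A valid 3-coloring: color 1: [11]; color 2: [9, 10, 13, 16, 17, 19]; color 3: [12, 14, 15, 18, 20, 21].
(χ(G) = 3 ≤ 3.)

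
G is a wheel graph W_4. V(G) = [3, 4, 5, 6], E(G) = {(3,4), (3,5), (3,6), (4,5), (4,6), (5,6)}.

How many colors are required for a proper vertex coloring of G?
Clique number ω(G) = 4 (lower bound: χ ≥ ω).
The clique on [3, 4, 5, 6] has size 4, forcing χ ≥ 4, and the coloring below uses 4 colors, so χ(G) = 4.
A valid 4-coloring: color 1: [5]; color 2: [3]; color 3: [4]; color 4: [6].

χ(G) = 4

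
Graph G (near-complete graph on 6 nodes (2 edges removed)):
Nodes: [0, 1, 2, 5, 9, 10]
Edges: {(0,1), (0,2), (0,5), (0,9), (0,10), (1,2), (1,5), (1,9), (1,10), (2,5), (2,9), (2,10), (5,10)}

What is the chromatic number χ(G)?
Clique number ω(G) = 5 (lower bound: χ ≥ ω).
The clique on [0, 1, 2, 5, 10] has size 5, forcing χ ≥ 5, and the coloring below uses 5 colors, so χ(G) = 5.
A valid 5-coloring: color 1: [1]; color 2: [0]; color 3: [2]; color 4: [5, 9]; color 5: [10].

χ(G) = 5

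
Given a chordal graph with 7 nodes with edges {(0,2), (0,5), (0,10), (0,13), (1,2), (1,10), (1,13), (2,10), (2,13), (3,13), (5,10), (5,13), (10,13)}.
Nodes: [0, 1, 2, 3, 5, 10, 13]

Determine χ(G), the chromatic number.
χ(G) = 4

Clique number ω(G) = 4 (lower bound: χ ≥ ω).
The clique on [0, 2, 10, 13] has size 4, forcing χ ≥ 4, and the coloring below uses 4 colors, so χ(G) = 4.
A valid 4-coloring: color 1: [13]; color 2: [3, 10]; color 3: [0, 1]; color 4: [2, 5].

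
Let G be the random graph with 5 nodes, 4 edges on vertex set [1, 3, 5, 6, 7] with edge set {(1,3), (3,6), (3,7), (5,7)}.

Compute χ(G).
Clique number ω(G) = 2 (lower bound: χ ≥ ω).
The graph is bipartite (no odd cycle), so 2 colors suffice: χ(G) = 2.
A valid 2-coloring: color 1: [3, 5]; color 2: [1, 6, 7].

χ(G) = 2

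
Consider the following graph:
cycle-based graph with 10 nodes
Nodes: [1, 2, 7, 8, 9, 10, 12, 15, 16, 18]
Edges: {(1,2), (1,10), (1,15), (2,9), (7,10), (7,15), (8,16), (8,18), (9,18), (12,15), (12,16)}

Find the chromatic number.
Clique number ω(G) = 2 (lower bound: χ ≥ ω).
The graph is bipartite (no odd cycle), so 2 colors suffice: χ(G) = 2.
A valid 2-coloring: color 1: [1, 7, 8, 9, 12]; color 2: [2, 10, 15, 16, 18].

χ(G) = 2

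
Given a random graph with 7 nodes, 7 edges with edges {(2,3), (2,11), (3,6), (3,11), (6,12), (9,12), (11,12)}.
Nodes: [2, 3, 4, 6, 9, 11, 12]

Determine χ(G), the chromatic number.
Clique number ω(G) = 3 (lower bound: χ ≥ ω).
The clique on [2, 3, 11] has size 3, forcing χ ≥ 3, and the coloring below uses 3 colors, so χ(G) = 3.
A valid 3-coloring: color 1: [3, 4, 12]; color 2: [6, 9, 11]; color 3: [2].

χ(G) = 3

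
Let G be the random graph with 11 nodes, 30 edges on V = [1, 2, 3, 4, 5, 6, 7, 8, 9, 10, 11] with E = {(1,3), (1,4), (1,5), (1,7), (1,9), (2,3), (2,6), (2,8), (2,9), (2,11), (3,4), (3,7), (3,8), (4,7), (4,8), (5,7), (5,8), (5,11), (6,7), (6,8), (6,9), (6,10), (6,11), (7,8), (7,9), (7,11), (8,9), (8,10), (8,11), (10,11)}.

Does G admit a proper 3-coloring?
The clique on vertices [2, 6, 8, 9] has size 4 > 3, so it alone needs 4 colors.

No, G is not 3-colorable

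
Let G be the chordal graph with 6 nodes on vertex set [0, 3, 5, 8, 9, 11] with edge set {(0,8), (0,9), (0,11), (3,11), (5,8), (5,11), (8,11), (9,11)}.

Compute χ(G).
Clique number ω(G) = 3 (lower bound: χ ≥ ω).
The clique on [0, 8, 11] has size 3, forcing χ ≥ 3, and the coloring below uses 3 colors, so χ(G) = 3.
A valid 3-coloring: color 1: [11]; color 2: [3, 8, 9]; color 3: [0, 5].

χ(G) = 3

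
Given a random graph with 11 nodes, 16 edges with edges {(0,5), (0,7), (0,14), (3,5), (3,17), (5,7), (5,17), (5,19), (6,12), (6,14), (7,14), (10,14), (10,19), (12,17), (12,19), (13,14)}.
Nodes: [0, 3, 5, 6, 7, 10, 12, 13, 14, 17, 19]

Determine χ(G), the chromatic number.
Clique number ω(G) = 3 (lower bound: χ ≥ ω).
The clique on [0, 5, 7] has size 3, forcing χ ≥ 3, and the coloring below uses 3 colors, so χ(G) = 3.
A valid 3-coloring: color 1: [5, 12, 14]; color 2: [0, 6, 13, 17, 19]; color 3: [3, 7, 10].

χ(G) = 3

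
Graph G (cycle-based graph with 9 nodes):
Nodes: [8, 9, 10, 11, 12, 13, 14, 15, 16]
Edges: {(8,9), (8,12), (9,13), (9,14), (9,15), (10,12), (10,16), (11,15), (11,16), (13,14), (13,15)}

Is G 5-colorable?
A valid 5-coloring: color 1: [9, 10, 11]; color 2: [8, 14, 15, 16]; color 3: [12, 13].
(χ(G) = 3 ≤ 5.)

Yes, G is 5-colorable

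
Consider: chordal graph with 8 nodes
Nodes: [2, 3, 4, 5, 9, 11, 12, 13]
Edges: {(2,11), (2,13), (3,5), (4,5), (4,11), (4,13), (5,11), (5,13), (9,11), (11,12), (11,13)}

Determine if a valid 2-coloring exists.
No, G is not 2-colorable

The clique on vertices [4, 5, 11, 13] has size 4 > 2, so it alone needs 4 colors.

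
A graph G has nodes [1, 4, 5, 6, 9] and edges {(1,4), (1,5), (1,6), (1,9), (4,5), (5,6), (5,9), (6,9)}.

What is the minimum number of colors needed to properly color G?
χ(G) = 4

Clique number ω(G) = 4 (lower bound: χ ≥ ω).
The clique on [1, 5, 6, 9] has size 4, forcing χ ≥ 4, and the coloring below uses 4 colors, so χ(G) = 4.
A valid 4-coloring: color 1: [5]; color 2: [1]; color 3: [4, 9]; color 4: [6].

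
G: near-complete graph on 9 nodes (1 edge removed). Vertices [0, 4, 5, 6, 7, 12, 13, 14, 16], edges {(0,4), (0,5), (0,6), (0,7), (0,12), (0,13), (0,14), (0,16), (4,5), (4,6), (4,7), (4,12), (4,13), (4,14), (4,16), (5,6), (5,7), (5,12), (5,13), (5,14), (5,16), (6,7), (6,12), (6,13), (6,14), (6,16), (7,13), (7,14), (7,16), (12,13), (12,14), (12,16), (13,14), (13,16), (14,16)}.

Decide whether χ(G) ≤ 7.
The clique on vertices [0, 4, 5, 6, 12, 13, 14, 16] has size 8 > 7, so it alone needs 8 colors.

No, G is not 7-colorable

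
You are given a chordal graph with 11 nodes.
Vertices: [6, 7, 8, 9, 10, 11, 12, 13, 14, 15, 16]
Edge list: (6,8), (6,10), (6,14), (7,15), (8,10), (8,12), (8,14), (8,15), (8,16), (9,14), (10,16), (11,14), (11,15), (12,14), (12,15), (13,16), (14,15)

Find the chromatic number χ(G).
χ(G) = 4

Clique number ω(G) = 4 (lower bound: χ ≥ ω).
The clique on [8, 12, 14, 15] has size 4, forcing χ ≥ 4, and the coloring below uses 4 colors, so χ(G) = 4.
A valid 4-coloring: color 1: [7, 10, 13, 14]; color 2: [8, 9, 11]; color 3: [6, 15, 16]; color 4: [12].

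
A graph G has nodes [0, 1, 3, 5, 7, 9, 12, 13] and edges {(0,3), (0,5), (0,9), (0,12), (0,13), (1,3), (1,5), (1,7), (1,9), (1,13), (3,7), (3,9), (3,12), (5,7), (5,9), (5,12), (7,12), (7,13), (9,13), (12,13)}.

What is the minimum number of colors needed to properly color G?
χ(G) = 4

Clique number ω(G) = 3 (lower bound: χ ≥ ω).
Odd cycle [7, 12, 0, 9, 1] needs 3 colors (χ ≥ 3).
Vertex 3 is adjacent to every vertex of [0, 1, 7, 9, 12], which already need 3 colors among themselves, so 3 needs a new color (χ ≥ 4).
The coloring below uses 4 colors, so χ(G) = 4.
A valid 4-coloring: color 1: [9, 12]; color 2: [0, 1]; color 3: [3, 5, 13]; color 4: [7].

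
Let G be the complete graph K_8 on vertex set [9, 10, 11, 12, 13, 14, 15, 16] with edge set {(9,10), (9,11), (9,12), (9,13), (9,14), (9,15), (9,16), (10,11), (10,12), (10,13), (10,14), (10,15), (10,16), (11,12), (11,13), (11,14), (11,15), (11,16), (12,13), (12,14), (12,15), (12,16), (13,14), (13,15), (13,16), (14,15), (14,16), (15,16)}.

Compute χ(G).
Clique number ω(G) = 8 (lower bound: χ ≥ ω).
The clique on [9, 10, 11, 12, 13, 14, 15, 16] has size 8, forcing χ ≥ 8, and the coloring below uses 8 colors, so χ(G) = 8.
A valid 8-coloring: color 1: [10]; color 2: [9]; color 3: [12]; color 4: [11]; color 5: [13]; color 6: [14]; color 7: [16]; color 8: [15].

χ(G) = 8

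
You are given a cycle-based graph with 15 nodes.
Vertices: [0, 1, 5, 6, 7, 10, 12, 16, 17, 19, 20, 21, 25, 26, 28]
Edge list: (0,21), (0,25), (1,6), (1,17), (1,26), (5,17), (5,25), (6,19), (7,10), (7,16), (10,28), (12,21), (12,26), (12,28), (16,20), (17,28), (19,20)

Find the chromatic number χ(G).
Clique number ω(G) = 2 (lower bound: χ ≥ ω).
Odd cycle [21, 0, 25, 5, 17, 28, 12] needs 3 colors (χ ≥ 3).
The coloring below uses 3 colors, so χ(G) = 3.
A valid 3-coloring: color 1: [1, 7, 19, 21, 25, 28]; color 2: [0, 6, 10, 12, 16, 17]; color 3: [5, 20, 26].

χ(G) = 3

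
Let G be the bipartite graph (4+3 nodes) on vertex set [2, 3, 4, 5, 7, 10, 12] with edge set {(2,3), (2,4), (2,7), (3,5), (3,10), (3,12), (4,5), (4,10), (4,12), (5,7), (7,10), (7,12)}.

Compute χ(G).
χ(G) = 2

Clique number ω(G) = 2 (lower bound: χ ≥ ω).
The graph is bipartite (no odd cycle), so 2 colors suffice: χ(G) = 2.
A valid 2-coloring: color 1: [3, 4, 7]; color 2: [2, 5, 10, 12].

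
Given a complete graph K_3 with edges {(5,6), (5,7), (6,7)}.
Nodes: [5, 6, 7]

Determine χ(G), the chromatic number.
χ(G) = 3

Clique number ω(G) = 3 (lower bound: χ ≥ ω).
The clique on [5, 6, 7] has size 3, forcing χ ≥ 3, and the coloring below uses 3 colors, so χ(G) = 3.
A valid 3-coloring: color 1: [5]; color 2: [7]; color 3: [6].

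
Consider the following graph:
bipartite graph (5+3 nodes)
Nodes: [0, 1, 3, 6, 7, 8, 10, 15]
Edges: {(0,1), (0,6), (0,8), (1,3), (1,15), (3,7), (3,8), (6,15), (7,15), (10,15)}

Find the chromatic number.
χ(G) = 2

Clique number ω(G) = 2 (lower bound: χ ≥ ω).
The graph is bipartite (no odd cycle), so 2 colors suffice: χ(G) = 2.
A valid 2-coloring: color 1: [0, 3, 15]; color 2: [1, 6, 7, 8, 10].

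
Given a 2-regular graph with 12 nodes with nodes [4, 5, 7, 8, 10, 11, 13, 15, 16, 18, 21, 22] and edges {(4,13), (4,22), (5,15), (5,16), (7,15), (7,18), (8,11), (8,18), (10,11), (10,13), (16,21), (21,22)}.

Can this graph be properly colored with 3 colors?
A valid 3-coloring: color 1: [4, 5, 7, 8, 10, 21]; color 2: [11, 13, 15, 16, 18, 22].
(χ(G) = 2 ≤ 3.)

Yes, G is 3-colorable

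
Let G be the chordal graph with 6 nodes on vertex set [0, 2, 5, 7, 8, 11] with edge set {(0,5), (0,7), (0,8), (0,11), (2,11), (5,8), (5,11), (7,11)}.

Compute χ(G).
Clique number ω(G) = 3 (lower bound: χ ≥ ω).
The clique on [0, 5, 8] has size 3, forcing χ ≥ 3, and the coloring below uses 3 colors, so χ(G) = 3.
A valid 3-coloring: color 1: [8, 11]; color 2: [0, 2]; color 3: [5, 7].

χ(G) = 3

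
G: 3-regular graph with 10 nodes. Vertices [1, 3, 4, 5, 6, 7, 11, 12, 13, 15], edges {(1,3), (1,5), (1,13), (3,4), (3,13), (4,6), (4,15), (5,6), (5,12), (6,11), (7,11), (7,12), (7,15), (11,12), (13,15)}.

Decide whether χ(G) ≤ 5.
Yes, G is 5-colorable

A valid 5-coloring: color 1: [4, 5, 11, 13]; color 2: [3, 6, 7]; color 3: [1, 12, 15].
(χ(G) = 3 ≤ 5.)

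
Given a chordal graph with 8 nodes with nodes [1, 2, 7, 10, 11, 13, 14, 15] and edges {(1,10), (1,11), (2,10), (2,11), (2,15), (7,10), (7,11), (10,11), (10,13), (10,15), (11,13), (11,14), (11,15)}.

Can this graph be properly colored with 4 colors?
A valid 4-coloring: color 1: [11]; color 2: [10, 14]; color 3: [1, 2, 7, 13]; color 4: [15].
(χ(G) = 4 ≤ 4.)

Yes, G is 4-colorable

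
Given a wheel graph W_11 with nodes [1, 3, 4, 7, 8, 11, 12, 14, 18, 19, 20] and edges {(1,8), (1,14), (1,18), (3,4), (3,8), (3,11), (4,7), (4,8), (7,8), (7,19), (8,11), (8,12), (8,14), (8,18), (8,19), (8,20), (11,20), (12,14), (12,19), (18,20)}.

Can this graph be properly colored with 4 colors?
A valid 4-coloring: color 1: [8]; color 2: [1, 3, 7, 12, 20]; color 3: [4, 11, 14, 18, 19].
(χ(G) = 3 ≤ 4.)

Yes, G is 4-colorable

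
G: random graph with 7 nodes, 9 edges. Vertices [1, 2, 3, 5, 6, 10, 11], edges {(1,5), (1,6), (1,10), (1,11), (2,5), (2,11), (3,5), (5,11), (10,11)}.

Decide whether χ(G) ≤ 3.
A valid 3-coloring: color 1: [1, 2, 3]; color 2: [6, 11]; color 3: [5, 10].
(χ(G) = 3 ≤ 3.)

Yes, G is 3-colorable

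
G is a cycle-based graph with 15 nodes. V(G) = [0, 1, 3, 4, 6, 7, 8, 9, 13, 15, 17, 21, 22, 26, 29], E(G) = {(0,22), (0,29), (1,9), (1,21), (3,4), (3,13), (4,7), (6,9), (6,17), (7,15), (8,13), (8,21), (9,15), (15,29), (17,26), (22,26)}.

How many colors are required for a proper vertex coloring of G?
Clique number ω(G) = 2 (lower bound: χ ≥ ω).
Odd cycle [15, 7, 4, 3, 13, 8, 21, 1, 9] needs 3 colors (χ ≥ 3).
The coloring below uses 3 colors, so χ(G) = 3.
A valid 3-coloring: color 1: [3, 7, 8, 9, 17, 22, 29]; color 2: [0, 1, 4, 6, 13, 15, 26]; color 3: [21].

χ(G) = 3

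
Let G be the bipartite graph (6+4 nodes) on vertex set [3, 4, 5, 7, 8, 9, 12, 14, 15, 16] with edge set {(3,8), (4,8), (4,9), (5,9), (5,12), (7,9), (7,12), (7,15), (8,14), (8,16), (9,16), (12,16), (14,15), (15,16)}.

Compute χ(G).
χ(G) = 2

Clique number ω(G) = 2 (lower bound: χ ≥ ω).
The graph is bipartite (no odd cycle), so 2 colors suffice: χ(G) = 2.
A valid 2-coloring: color 1: [3, 4, 5, 7, 14, 16]; color 2: [8, 9, 12, 15].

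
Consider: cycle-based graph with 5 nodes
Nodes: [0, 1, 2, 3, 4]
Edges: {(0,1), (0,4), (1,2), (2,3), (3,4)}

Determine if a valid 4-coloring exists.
Yes, G is 4-colorable

A valid 4-coloring: color 1: [2, 4]; color 2: [1, 3]; color 3: [0].
(χ(G) = 3 ≤ 4.)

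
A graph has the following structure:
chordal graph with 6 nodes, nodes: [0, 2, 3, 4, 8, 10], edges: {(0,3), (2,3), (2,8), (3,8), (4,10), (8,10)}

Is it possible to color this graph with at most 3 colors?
A valid 3-coloring: color 1: [0, 4, 8]; color 2: [3, 10]; color 3: [2].
(χ(G) = 3 ≤ 3.)

Yes, G is 3-colorable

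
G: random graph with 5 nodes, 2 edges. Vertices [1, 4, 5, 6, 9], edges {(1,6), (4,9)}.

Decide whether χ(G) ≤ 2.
A valid 2-coloring: color 1: [4, 5, 6]; color 2: [1, 9].
(χ(G) = 2 ≤ 2.)

Yes, G is 2-colorable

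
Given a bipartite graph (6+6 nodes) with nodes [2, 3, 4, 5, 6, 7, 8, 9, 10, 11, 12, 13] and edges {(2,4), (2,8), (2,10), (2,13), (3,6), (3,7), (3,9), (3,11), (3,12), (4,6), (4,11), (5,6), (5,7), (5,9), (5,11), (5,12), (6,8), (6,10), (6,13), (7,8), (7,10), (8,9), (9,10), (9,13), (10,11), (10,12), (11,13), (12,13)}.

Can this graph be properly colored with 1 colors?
No, G is not 1-colorable

Edge (2,8) forces its endpoints to differ, so 1 color is not enough.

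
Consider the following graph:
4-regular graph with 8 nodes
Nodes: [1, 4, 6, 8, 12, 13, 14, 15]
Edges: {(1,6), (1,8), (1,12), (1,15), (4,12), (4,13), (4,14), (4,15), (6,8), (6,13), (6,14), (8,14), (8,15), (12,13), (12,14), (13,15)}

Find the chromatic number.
χ(G) = 3

Clique number ω(G) = 3 (lower bound: χ ≥ ω).
The clique on [1, 6, 8] has size 3, forcing χ ≥ 3, and the coloring below uses 3 colors, so χ(G) = 3.
A valid 3-coloring: color 1: [6, 12, 15]; color 2: [1, 13, 14]; color 3: [4, 8].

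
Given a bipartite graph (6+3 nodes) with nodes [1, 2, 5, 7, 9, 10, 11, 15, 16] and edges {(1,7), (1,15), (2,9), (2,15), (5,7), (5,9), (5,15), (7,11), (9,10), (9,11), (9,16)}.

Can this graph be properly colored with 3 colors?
A valid 3-coloring: color 1: [7, 9, 15]; color 2: [1, 2, 5, 10, 11, 16].
(χ(G) = 2 ≤ 3.)

Yes, G is 3-colorable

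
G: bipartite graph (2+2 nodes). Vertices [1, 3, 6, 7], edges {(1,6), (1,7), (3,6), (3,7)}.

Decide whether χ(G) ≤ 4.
Yes, G is 4-colorable

A valid 4-coloring: color 1: [6, 7]; color 2: [1, 3].
(χ(G) = 2 ≤ 4.)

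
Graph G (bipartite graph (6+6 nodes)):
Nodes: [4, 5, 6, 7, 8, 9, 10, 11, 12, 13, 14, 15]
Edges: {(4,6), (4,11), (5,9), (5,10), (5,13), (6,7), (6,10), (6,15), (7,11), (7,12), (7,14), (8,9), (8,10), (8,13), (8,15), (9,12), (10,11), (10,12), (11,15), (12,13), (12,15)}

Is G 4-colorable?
A valid 4-coloring: color 1: [5, 6, 8, 11, 12, 14]; color 2: [4, 7, 9, 10, 13, 15].
(χ(G) = 2 ≤ 4.)

Yes, G is 4-colorable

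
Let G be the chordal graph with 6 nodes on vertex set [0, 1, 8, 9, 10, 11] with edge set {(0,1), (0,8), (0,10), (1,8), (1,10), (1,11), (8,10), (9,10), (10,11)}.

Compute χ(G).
χ(G) = 4

Clique number ω(G) = 4 (lower bound: χ ≥ ω).
The clique on [0, 1, 8, 10] has size 4, forcing χ ≥ 4, and the coloring below uses 4 colors, so χ(G) = 4.
A valid 4-coloring: color 1: [10]; color 2: [1, 9]; color 3: [0, 11]; color 4: [8].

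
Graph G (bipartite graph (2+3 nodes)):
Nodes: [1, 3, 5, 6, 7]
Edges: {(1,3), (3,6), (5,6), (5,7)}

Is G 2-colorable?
A valid 2-coloring: color 1: [3, 5]; color 2: [1, 6, 7].
(χ(G) = 2 ≤ 2.)

Yes, G is 2-colorable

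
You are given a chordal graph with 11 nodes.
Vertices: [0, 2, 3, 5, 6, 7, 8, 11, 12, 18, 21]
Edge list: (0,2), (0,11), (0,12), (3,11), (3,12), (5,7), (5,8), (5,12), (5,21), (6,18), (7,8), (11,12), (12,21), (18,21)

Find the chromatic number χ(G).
χ(G) = 3

Clique number ω(G) = 3 (lower bound: χ ≥ ω).
The clique on [5, 7, 8] has size 3, forcing χ ≥ 3, and the coloring below uses 3 colors, so χ(G) = 3.
A valid 3-coloring: color 1: [2, 8, 12, 18]; color 2: [0, 3, 5, 6]; color 3: [7, 11, 21].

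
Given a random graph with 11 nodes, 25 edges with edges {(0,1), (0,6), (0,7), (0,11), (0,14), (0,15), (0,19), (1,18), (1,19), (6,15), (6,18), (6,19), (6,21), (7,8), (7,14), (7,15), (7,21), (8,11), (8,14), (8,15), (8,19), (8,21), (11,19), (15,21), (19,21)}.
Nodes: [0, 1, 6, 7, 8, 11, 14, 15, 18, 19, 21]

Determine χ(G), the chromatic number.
χ(G) = 4

Clique number ω(G) = 4 (lower bound: χ ≥ ω).
The clique on [7, 8, 15, 21] has size 4, forcing χ ≥ 4, and the coloring below uses 4 colors, so χ(G) = 4.
A valid 4-coloring: color 1: [0, 18, 21]; color 2: [7, 19]; color 3: [1, 6, 8]; color 4: [11, 14, 15].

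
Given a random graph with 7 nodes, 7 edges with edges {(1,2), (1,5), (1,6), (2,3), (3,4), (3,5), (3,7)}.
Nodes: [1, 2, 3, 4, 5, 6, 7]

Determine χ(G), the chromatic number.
χ(G) = 2

Clique number ω(G) = 2 (lower bound: χ ≥ ω).
The graph is bipartite (no odd cycle), so 2 colors suffice: χ(G) = 2.
A valid 2-coloring: color 1: [1, 3]; color 2: [2, 4, 5, 6, 7].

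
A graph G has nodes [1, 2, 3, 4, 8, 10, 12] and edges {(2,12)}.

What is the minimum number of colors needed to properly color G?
Clique number ω(G) = 2 (lower bound: χ ≥ ω).
The graph is bipartite (no odd cycle), so 2 colors suffice: χ(G) = 2.
A valid 2-coloring: color 1: [1, 3, 4, 8, 10, 12]; color 2: [2].

χ(G) = 2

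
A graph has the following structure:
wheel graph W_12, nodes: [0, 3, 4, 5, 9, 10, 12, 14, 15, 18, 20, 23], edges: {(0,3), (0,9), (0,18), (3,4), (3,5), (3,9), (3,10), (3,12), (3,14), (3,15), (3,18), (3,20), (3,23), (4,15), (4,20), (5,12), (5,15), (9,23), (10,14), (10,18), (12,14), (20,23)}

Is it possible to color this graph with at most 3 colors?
Odd cycle [4, 20, 23, 9, 0, 18, 10, 14, 12, 5, 15] needs 3 colors (χ ≥ 3).
Vertex 3 is adjacent to every vertex of [0, 4, 5, 9, 10, 12, 14, 15, 18, 20, 23], which already need 3 colors among themselves, so 3 needs a new color (χ ≥ 4).
Hence χ(G) ≥ 4 > 3, so no proper 3-coloring exists.

No, G is not 3-colorable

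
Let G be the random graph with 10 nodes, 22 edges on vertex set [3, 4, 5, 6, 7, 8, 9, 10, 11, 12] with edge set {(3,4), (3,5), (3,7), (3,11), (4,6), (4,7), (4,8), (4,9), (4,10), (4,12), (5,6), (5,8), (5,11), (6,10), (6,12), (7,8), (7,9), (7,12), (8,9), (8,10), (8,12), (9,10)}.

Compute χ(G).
χ(G) = 4

Clique number ω(G) = 4 (lower bound: χ ≥ ω).
The clique on [4, 8, 9, 10] has size 4, forcing χ ≥ 4, and the coloring below uses 4 colors, so χ(G) = 4.
A valid 4-coloring: color 1: [4, 5]; color 2: [3, 6, 8]; color 3: [7, 10, 11]; color 4: [9, 12].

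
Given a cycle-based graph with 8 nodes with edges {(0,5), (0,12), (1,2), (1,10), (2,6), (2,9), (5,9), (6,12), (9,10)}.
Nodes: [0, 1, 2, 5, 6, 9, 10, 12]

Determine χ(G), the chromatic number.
Clique number ω(G) = 2 (lower bound: χ ≥ ω).
The graph is bipartite (no odd cycle), so 2 colors suffice: χ(G) = 2.
A valid 2-coloring: color 1: [0, 1, 6, 9]; color 2: [2, 5, 10, 12].

χ(G) = 2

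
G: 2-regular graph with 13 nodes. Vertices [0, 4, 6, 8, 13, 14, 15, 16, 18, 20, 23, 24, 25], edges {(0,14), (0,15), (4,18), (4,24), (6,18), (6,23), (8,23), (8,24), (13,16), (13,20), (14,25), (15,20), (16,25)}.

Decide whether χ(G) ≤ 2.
Odd cycle [0, 15, 20, 13, 16, 25, 14] needs 3 colors (χ ≥ 3).
Hence χ(G) ≥ 3 > 2, so no proper 2-coloring exists.

No, G is not 2-colorable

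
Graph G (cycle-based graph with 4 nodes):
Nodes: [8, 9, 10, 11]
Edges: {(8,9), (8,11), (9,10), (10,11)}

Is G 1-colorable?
Edge (8,9) forces its endpoints to differ, so 1 color is not enough.

No, G is not 1-colorable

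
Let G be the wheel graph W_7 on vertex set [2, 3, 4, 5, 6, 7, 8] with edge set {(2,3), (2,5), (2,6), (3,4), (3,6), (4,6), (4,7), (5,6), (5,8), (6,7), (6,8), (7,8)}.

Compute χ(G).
Clique number ω(G) = 3 (lower bound: χ ≥ ω).
The clique on [5, 6, 8] has size 3, forcing χ ≥ 3, and the coloring below uses 3 colors, so χ(G) = 3.
A valid 3-coloring: color 1: [6]; color 2: [2, 4, 8]; color 3: [3, 5, 7].

χ(G) = 3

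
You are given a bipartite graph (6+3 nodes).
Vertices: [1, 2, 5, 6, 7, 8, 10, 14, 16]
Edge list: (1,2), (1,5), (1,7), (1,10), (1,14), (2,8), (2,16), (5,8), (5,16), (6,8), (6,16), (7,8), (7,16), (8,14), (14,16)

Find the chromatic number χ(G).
χ(G) = 2

Clique number ω(G) = 2 (lower bound: χ ≥ ω).
The graph is bipartite (no odd cycle), so 2 colors suffice: χ(G) = 2.
A valid 2-coloring: color 1: [1, 8, 16]; color 2: [2, 5, 6, 7, 10, 14].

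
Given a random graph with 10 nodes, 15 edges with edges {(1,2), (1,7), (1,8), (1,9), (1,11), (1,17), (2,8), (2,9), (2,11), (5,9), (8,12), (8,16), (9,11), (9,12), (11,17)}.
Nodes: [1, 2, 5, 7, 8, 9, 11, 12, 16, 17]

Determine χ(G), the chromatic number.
Clique number ω(G) = 4 (lower bound: χ ≥ ω).
The clique on [1, 2, 9, 11] has size 4, forcing χ ≥ 4, and the coloring below uses 4 colors, so χ(G) = 4.
A valid 4-coloring: color 1: [1, 5, 12, 16]; color 2: [7, 8, 9, 17]; color 3: [2]; color 4: [11].

χ(G) = 4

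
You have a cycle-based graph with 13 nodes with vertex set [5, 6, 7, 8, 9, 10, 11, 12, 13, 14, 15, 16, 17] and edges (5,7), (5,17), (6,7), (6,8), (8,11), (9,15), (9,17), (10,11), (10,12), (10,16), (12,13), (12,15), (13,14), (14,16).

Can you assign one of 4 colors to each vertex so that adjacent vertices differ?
A valid 4-coloring: color 1: [5, 6, 9, 11, 12, 16]; color 2: [7, 8, 10, 14, 15, 17]; color 3: [13].
(χ(G) = 3 ≤ 4.)

Yes, G is 4-colorable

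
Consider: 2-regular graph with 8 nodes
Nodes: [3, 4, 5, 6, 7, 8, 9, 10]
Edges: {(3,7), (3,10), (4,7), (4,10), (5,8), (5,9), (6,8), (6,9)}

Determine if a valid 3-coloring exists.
Yes, G is 3-colorable

A valid 3-coloring: color 1: [3, 4, 8, 9]; color 2: [5, 6, 7, 10].
(χ(G) = 2 ≤ 3.)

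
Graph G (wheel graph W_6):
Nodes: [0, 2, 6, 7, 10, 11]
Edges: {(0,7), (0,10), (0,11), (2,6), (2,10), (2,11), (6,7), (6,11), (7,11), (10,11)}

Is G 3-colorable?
No, G is not 3-colorable

Odd cycle [6, 7, 0, 10, 2] needs 3 colors (χ ≥ 3).
Vertex 11 is adjacent to every vertex of [0, 2, 6, 7, 10], which already need 3 colors among themselves, so 11 needs a new color (χ ≥ 4).
Hence χ(G) ≥ 4 > 3, so no proper 3-coloring exists.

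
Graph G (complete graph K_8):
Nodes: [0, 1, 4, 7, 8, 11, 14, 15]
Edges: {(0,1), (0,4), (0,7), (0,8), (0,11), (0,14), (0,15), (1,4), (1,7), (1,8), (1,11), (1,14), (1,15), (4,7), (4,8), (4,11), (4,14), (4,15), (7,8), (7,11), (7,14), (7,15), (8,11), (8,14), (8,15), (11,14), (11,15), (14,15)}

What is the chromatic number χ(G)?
Clique number ω(G) = 8 (lower bound: χ ≥ ω).
The clique on [0, 1, 4, 7, 8, 11, 14, 15] has size 8, forcing χ ≥ 8, and the coloring below uses 8 colors, so χ(G) = 8.
A valid 8-coloring: color 1: [14]; color 2: [15]; color 3: [4]; color 4: [8]; color 5: [11]; color 6: [1]; color 7: [7]; color 8: [0].

χ(G) = 8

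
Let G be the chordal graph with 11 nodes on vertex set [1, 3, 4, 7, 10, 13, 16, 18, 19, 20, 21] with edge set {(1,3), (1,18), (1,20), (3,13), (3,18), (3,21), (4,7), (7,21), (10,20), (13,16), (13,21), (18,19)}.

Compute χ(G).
Clique number ω(G) = 3 (lower bound: χ ≥ ω).
The clique on [1, 3, 18] has size 3, forcing χ ≥ 3, and the coloring below uses 3 colors, so χ(G) = 3.
A valid 3-coloring: color 1: [3, 7, 16, 19, 20]; color 2: [1, 4, 10, 13]; color 3: [18, 21].

χ(G) = 3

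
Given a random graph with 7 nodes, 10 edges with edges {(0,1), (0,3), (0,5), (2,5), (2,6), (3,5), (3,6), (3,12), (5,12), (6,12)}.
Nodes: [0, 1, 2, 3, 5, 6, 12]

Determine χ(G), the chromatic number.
χ(G) = 3

Clique number ω(G) = 3 (lower bound: χ ≥ ω).
The clique on [0, 3, 5] has size 3, forcing χ ≥ 3, and the coloring below uses 3 colors, so χ(G) = 3.
A valid 3-coloring: color 1: [1, 2, 3]; color 2: [5, 6]; color 3: [0, 12].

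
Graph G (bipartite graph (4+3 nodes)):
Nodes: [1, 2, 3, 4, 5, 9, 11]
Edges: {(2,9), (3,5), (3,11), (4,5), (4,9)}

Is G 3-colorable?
Yes, G is 3-colorable

A valid 3-coloring: color 1: [1, 5, 9, 11]; color 2: [2, 3, 4].
(χ(G) = 2 ≤ 3.)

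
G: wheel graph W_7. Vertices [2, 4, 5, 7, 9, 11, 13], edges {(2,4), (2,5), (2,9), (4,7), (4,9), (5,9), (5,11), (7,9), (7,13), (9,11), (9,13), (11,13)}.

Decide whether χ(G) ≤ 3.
Yes, G is 3-colorable

A valid 3-coloring: color 1: [9]; color 2: [4, 5, 13]; color 3: [2, 7, 11].
(χ(G) = 3 ≤ 3.)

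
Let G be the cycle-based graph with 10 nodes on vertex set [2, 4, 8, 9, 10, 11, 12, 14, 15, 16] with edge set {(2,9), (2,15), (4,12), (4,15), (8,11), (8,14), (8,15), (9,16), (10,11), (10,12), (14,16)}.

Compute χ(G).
Clique number ω(G) = 2 (lower bound: χ ≥ ω).
The graph is bipartite (no odd cycle), so 2 colors suffice: χ(G) = 2.
A valid 2-coloring: color 1: [2, 4, 8, 10, 16]; color 2: [9, 11, 12, 14, 15].

χ(G) = 2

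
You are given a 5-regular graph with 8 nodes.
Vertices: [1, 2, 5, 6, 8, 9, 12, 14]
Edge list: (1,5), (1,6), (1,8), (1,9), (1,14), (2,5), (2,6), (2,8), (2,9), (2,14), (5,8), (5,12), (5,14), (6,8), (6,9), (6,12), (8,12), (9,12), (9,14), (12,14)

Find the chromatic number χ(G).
Clique number ω(G) = 3 (lower bound: χ ≥ ω).
Odd cycle [5, 8, 6, 9, 14] needs 3 colors (χ ≥ 3).
Vertex 1 is adjacent to every vertex of [5, 6, 8, 9, 14], which already need 3 colors among themselves, so 1 needs a new color (χ ≥ 4).
The coloring below uses 4 colors, so χ(G) = 4.
A valid 4-coloring: color 1: [1, 2, 12]; color 2: [5, 9]; color 3: [6, 14]; color 4: [8].

χ(G) = 4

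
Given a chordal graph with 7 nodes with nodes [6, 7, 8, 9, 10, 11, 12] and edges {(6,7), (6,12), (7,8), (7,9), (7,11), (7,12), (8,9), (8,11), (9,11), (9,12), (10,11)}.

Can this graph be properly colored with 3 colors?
No, G is not 3-colorable

The clique on vertices [7, 8, 9, 11] has size 4 > 3, so it alone needs 4 colors.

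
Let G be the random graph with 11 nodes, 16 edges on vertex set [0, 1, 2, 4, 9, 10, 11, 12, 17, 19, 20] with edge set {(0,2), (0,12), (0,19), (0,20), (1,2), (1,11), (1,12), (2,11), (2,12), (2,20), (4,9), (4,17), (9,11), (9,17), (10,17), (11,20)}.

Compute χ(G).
χ(G) = 4

Clique number ω(G) = 3 (lower bound: χ ≥ ω).
Odd cycle [1, 11, 20, 0, 12] needs 3 colors (χ ≥ 3).
Vertex 2 is adjacent to every vertex of [0, 1, 11, 12, 20], which already need 3 colors among themselves, so 2 needs a new color (χ ≥ 4).
The coloring below uses 4 colors, so χ(G) = 4.
A valid 4-coloring: color 1: [2, 9, 10, 19]; color 2: [11, 12, 17]; color 3: [0, 1, 4]; color 4: [20].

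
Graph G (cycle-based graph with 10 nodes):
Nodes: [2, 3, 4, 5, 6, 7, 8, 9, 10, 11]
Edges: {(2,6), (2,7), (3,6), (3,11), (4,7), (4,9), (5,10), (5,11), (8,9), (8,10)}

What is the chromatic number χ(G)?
χ(G) = 2

Clique number ω(G) = 2 (lower bound: χ ≥ ω).
The graph is bipartite (no odd cycle), so 2 colors suffice: χ(G) = 2.
A valid 2-coloring: color 1: [2, 3, 4, 5, 8]; color 2: [6, 7, 9, 10, 11].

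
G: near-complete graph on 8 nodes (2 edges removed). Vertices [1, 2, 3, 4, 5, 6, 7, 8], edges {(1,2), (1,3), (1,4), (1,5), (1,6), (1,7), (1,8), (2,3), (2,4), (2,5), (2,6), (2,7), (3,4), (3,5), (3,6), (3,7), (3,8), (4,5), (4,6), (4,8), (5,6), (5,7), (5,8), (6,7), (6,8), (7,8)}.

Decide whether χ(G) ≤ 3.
No, G is not 3-colorable

The clique on vertices [1, 3, 4, 5, 6, 8] has size 6 > 3, so it alone needs 6 colors.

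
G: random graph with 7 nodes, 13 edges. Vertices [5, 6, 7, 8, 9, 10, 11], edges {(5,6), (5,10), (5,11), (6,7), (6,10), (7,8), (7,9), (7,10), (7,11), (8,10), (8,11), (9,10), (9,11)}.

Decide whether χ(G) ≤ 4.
Yes, G is 4-colorable

A valid 4-coloring: color 1: [5, 7]; color 2: [10, 11]; color 3: [6, 8, 9].
(χ(G) = 3 ≤ 4.)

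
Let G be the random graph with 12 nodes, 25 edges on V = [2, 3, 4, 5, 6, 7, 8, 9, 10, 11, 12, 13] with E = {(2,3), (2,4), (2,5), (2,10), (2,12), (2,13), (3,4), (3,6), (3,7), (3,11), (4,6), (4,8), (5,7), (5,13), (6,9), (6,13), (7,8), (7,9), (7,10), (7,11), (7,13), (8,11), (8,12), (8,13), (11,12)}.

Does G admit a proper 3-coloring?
No, G is not 3-colorable

Suppose a proper 3-coloring c exists. The clique [2, 3, 4] takes 3 distinct colors; by symmetry let c(2) = 1, c(3) = 2, c(4) = 3.
- Vertex 6: neighbors [3, 4] already have colors [2, 3] ⇒ c(6) = 1.
- Vertex 7: neighbors [3] already have colors [2]; try each remaining color.
- Case c(7) = 1:
  - Vertex 8: neighbors [7, 4] already have colors [1, 3] ⇒ c(8) = 2.
  - Vertex 11: neighbors [7, 3] already have colors [1, 2] ⇒ c(11) = 3.
  - Vertex 12: neighbors [2, 8, 11] already have colors [1, 2, 3] — all 3 colors blocked. Contradiction.
- Case c(7) = 3:
  - Vertex 11: neighbors [3, 7] already have colors [2, 3] ⇒ c(11) = 1.
  - Vertex 8: neighbors [11, 4] already have colors [1, 3] ⇒ c(8) = 2.
  - Vertex 13: neighbors [2, 8, 7] already have colors [1, 2, 3] — all 3 colors blocked. Contradiction.
Every case ends in a contradiction, so G has no proper 3-coloring (χ ≥ 4).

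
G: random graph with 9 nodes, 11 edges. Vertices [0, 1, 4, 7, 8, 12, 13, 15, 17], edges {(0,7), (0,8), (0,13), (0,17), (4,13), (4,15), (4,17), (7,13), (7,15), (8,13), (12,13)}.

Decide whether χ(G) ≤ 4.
A valid 4-coloring: color 1: [1, 13, 15, 17]; color 2: [0, 4, 12]; color 3: [7, 8].
(χ(G) = 3 ≤ 4.)

Yes, G is 4-colorable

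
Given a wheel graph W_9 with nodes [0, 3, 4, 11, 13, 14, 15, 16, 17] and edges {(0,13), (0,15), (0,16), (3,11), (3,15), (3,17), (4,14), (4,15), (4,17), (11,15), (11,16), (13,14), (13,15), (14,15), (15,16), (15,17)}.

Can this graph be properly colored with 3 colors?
A valid 3-coloring: color 1: [15]; color 2: [0, 11, 14, 17]; color 3: [3, 4, 13, 16].
(χ(G) = 3 ≤ 3.)

Yes, G is 3-colorable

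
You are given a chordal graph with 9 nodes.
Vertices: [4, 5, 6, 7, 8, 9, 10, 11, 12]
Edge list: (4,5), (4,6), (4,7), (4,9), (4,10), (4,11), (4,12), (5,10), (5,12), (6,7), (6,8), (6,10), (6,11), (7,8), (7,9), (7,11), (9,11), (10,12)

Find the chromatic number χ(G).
Clique number ω(G) = 4 (lower bound: χ ≥ ω).
The clique on [4, 7, 9, 11] has size 4, forcing χ ≥ 4, and the coloring below uses 4 colors, so χ(G) = 4.
A valid 4-coloring: color 1: [4, 8]; color 2: [5, 6, 9]; color 3: [7, 10]; color 4: [11, 12].

χ(G) = 4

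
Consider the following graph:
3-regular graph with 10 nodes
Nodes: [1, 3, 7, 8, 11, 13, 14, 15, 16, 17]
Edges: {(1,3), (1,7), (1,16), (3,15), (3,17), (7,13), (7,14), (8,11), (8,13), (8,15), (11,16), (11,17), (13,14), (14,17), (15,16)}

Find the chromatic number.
χ(G) = 3

Clique number ω(G) = 3 (lower bound: χ ≥ ω).
The clique on [7, 13, 14] has size 3, forcing χ ≥ 3, and the coloring below uses 3 colors, so χ(G) = 3.
A valid 3-coloring: color 1: [3, 8, 14, 16]; color 2: [1, 11, 13, 15]; color 3: [7, 17].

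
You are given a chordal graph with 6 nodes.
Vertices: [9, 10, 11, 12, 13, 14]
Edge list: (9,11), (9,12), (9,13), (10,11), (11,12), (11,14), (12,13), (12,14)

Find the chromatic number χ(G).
χ(G) = 3

Clique number ω(G) = 3 (lower bound: χ ≥ ω).
The clique on [9, 11, 12] has size 3, forcing χ ≥ 3, and the coloring below uses 3 colors, so χ(G) = 3.
A valid 3-coloring: color 1: [10, 12]; color 2: [11, 13]; color 3: [9, 14].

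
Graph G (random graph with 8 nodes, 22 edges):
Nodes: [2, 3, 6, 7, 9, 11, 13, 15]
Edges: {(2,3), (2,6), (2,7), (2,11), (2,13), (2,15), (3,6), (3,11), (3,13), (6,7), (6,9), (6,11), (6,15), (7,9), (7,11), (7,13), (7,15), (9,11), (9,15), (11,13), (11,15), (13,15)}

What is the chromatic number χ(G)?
χ(G) = 5

Clique number ω(G) = 5 (lower bound: χ ≥ ω).
The clique on [6, 7, 9, 11, 15] has size 5, forcing χ ≥ 5, and the coloring below uses 5 colors, so χ(G) = 5.
A valid 5-coloring: color 1: [11]; color 2: [6, 13]; color 3: [3, 15]; color 4: [2, 9]; color 5: [7].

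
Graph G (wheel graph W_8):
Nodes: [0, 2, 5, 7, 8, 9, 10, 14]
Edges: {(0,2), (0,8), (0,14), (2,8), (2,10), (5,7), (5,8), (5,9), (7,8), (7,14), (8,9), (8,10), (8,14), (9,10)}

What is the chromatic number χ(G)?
Clique number ω(G) = 3 (lower bound: χ ≥ ω).
Odd cycle [7, 5, 9, 10, 2, 0, 14] needs 3 colors (χ ≥ 3).
Vertex 8 is adjacent to every vertex of [0, 2, 5, 7, 9, 10, 14], which already need 3 colors among themselves, so 8 needs a new color (χ ≥ 4).
The coloring below uses 4 colors, so χ(G) = 4.
A valid 4-coloring: color 1: [8]; color 2: [0, 7, 9]; color 3: [5, 10, 14]; color 4: [2].

χ(G) = 4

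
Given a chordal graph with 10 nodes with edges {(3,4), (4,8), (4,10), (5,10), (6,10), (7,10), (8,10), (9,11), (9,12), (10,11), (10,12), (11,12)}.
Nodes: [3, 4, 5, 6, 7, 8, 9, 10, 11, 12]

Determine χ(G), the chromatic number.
χ(G) = 3

Clique number ω(G) = 3 (lower bound: χ ≥ ω).
The clique on [9, 11, 12] has size 3, forcing χ ≥ 3, and the coloring below uses 3 colors, so χ(G) = 3.
A valid 3-coloring: color 1: [3, 9, 10]; color 2: [4, 5, 6, 7, 11]; color 3: [8, 12].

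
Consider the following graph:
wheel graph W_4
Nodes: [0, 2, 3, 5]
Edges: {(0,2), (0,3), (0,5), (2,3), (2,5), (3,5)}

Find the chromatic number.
Clique number ω(G) = 4 (lower bound: χ ≥ ω).
The clique on [0, 2, 3, 5] has size 4, forcing χ ≥ 4, and the coloring below uses 4 colors, so χ(G) = 4.
A valid 4-coloring: color 1: [5]; color 2: [0]; color 3: [2]; color 4: [3].

χ(G) = 4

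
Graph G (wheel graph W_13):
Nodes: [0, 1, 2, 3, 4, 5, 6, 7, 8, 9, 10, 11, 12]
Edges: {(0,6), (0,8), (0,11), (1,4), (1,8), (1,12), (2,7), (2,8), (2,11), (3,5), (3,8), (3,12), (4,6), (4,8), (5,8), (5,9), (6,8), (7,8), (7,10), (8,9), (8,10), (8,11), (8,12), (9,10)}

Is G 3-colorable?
A valid 3-coloring: color 1: [8]; color 2: [0, 2, 4, 5, 10, 12]; color 3: [1, 3, 6, 7, 9, 11].
(χ(G) = 3 ≤ 3.)

Yes, G is 3-colorable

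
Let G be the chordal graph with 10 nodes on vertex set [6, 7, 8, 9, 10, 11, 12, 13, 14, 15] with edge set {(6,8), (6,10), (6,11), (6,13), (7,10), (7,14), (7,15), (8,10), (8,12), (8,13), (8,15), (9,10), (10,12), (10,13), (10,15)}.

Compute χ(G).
χ(G) = 4

Clique number ω(G) = 4 (lower bound: χ ≥ ω).
The clique on [6, 8, 10, 13] has size 4, forcing χ ≥ 4, and the coloring below uses 4 colors, so χ(G) = 4.
A valid 4-coloring: color 1: [10, 11, 14]; color 2: [7, 8, 9]; color 3: [6, 12, 15]; color 4: [13].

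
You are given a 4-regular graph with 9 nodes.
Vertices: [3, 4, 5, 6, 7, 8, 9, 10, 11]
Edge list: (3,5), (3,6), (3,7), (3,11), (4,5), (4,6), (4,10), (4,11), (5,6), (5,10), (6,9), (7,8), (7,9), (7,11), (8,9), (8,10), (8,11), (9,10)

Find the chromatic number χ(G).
Clique number ω(G) = 3 (lower bound: χ ≥ ω).
The clique on [3, 7, 11] has size 3, forcing χ ≥ 3, and the coloring below uses 3 colors, so χ(G) = 3.
A valid 3-coloring: color 1: [3, 4, 8]; color 2: [5, 9, 11]; color 3: [6, 7, 10].

χ(G) = 3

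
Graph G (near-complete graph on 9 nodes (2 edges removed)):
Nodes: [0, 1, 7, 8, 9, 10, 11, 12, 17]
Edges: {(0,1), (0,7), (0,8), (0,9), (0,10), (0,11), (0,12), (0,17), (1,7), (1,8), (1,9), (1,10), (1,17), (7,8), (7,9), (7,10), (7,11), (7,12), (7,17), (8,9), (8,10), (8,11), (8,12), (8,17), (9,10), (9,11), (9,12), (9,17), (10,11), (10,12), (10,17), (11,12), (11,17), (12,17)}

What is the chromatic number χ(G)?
Clique number ω(G) = 8 (lower bound: χ ≥ ω).
The clique on [0, 7, 8, 9, 10, 11, 12, 17] has size 8, forcing χ ≥ 8, and the coloring below uses 8 colors, so χ(G) = 8.
A valid 8-coloring: color 1: [8]; color 2: [0]; color 3: [9]; color 4: [7]; color 5: [10]; color 6: [17]; color 7: [1, 12]; color 8: [11].

χ(G) = 8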